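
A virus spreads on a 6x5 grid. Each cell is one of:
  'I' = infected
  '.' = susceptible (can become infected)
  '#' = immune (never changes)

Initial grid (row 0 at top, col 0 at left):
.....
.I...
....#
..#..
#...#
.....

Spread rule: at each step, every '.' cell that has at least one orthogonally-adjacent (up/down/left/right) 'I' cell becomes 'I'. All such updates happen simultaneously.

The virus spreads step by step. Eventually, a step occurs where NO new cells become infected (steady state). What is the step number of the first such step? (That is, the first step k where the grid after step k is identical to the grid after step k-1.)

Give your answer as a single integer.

Step 0 (initial): 1 infected
Step 1: +4 new -> 5 infected
Step 2: +6 new -> 11 infected
Step 3: +5 new -> 16 infected
Step 4: +4 new -> 20 infected
Step 5: +4 new -> 24 infected
Step 6: +1 new -> 25 infected
Step 7: +1 new -> 26 infected
Step 8: +0 new -> 26 infected

Answer: 8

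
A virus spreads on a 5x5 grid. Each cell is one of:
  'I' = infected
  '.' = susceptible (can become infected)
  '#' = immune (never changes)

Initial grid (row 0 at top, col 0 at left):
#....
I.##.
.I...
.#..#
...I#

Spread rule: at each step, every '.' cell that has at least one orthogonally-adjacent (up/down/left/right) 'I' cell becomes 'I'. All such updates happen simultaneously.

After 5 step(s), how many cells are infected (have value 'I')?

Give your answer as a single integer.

Answer: 19

Derivation:
Step 0 (initial): 3 infected
Step 1: +5 new -> 8 infected
Step 2: +5 new -> 13 infected
Step 3: +3 new -> 16 infected
Step 4: +2 new -> 18 infected
Step 5: +1 new -> 19 infected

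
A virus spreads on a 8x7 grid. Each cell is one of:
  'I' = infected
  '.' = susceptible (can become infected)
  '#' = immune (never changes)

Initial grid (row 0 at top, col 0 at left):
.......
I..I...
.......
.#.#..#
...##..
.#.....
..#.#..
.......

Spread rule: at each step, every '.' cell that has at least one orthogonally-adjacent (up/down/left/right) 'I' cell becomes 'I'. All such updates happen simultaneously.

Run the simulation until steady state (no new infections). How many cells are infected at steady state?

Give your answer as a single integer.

Step 0 (initial): 2 infected
Step 1: +7 new -> 9 infected
Step 2: +8 new -> 17 infected
Step 3: +6 new -> 23 infected
Step 4: +6 new -> 29 infected
Step 5: +3 new -> 32 infected
Step 6: +5 new -> 37 infected
Step 7: +5 new -> 42 infected
Step 8: +4 new -> 46 infected
Step 9: +2 new -> 48 infected
Step 10: +0 new -> 48 infected

Answer: 48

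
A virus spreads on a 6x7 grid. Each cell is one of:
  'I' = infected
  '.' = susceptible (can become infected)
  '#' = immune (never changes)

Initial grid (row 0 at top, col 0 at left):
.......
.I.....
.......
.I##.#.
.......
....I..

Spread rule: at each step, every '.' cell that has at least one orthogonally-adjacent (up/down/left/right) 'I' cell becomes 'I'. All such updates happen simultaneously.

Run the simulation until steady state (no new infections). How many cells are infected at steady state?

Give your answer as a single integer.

Step 0 (initial): 3 infected
Step 1: +9 new -> 12 infected
Step 2: +13 new -> 25 infected
Step 3: +6 new -> 31 infected
Step 4: +4 new -> 35 infected
Step 5: +3 new -> 38 infected
Step 6: +1 new -> 39 infected
Step 7: +0 new -> 39 infected

Answer: 39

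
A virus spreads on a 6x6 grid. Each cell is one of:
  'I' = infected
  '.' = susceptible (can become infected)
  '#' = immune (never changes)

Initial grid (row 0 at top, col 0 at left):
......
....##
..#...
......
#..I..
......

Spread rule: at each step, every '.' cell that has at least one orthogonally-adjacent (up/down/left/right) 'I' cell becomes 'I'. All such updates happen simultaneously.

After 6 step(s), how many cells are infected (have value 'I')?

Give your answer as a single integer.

Answer: 31

Derivation:
Step 0 (initial): 1 infected
Step 1: +4 new -> 5 infected
Step 2: +7 new -> 12 infected
Step 3: +6 new -> 18 infected
Step 4: +6 new -> 24 infected
Step 5: +4 new -> 28 infected
Step 6: +3 new -> 31 infected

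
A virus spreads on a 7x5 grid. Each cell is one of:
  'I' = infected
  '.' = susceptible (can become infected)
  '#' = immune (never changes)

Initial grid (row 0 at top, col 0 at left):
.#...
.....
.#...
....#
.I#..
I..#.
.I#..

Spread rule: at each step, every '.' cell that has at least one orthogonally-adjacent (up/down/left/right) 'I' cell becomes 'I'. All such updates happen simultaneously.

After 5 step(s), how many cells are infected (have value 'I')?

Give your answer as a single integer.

Step 0 (initial): 3 infected
Step 1: +4 new -> 7 infected
Step 2: +3 new -> 10 infected
Step 3: +3 new -> 13 infected
Step 4: +4 new -> 17 infected
Step 5: +6 new -> 23 infected

Answer: 23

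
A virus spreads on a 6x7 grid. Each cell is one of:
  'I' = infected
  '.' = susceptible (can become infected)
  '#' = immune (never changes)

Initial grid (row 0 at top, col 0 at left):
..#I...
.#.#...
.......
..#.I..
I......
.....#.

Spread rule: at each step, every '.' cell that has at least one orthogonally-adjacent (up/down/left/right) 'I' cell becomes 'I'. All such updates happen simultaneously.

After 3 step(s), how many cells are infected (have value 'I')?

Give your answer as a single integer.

Step 0 (initial): 3 infected
Step 1: +8 new -> 11 infected
Step 2: +12 new -> 23 infected
Step 3: +9 new -> 32 infected

Answer: 32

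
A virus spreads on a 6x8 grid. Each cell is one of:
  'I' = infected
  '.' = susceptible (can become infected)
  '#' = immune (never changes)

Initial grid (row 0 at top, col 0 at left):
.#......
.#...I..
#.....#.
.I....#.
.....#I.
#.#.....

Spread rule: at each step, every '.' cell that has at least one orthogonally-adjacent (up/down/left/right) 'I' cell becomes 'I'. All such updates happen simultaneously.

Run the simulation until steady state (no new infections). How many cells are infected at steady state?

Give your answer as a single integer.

Step 0 (initial): 3 infected
Step 1: +10 new -> 13 infected
Step 2: +14 new -> 27 infected
Step 3: +8 new -> 35 infected
Step 4: +3 new -> 38 infected
Step 5: +0 new -> 38 infected

Answer: 38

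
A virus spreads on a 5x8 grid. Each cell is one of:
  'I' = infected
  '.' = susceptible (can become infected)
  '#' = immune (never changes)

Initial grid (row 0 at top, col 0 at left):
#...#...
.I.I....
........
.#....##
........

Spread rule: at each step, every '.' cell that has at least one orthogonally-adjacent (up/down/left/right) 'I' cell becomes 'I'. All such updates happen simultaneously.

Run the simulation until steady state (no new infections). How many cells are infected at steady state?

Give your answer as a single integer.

Answer: 35

Derivation:
Step 0 (initial): 2 infected
Step 1: +7 new -> 9 infected
Step 2: +6 new -> 15 infected
Step 3: +7 new -> 22 infected
Step 4: +7 new -> 29 infected
Step 5: +4 new -> 33 infected
Step 6: +1 new -> 34 infected
Step 7: +1 new -> 35 infected
Step 8: +0 new -> 35 infected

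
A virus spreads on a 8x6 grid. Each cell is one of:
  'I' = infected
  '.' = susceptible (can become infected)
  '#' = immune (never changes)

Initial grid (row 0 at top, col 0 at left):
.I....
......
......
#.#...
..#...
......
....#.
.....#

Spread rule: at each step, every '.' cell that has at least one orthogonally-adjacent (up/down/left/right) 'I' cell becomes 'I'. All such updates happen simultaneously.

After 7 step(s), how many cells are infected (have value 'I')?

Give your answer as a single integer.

Answer: 34

Derivation:
Step 0 (initial): 1 infected
Step 1: +3 new -> 4 infected
Step 2: +4 new -> 8 infected
Step 3: +5 new -> 13 infected
Step 4: +4 new -> 17 infected
Step 5: +5 new -> 22 infected
Step 6: +6 new -> 28 infected
Step 7: +6 new -> 34 infected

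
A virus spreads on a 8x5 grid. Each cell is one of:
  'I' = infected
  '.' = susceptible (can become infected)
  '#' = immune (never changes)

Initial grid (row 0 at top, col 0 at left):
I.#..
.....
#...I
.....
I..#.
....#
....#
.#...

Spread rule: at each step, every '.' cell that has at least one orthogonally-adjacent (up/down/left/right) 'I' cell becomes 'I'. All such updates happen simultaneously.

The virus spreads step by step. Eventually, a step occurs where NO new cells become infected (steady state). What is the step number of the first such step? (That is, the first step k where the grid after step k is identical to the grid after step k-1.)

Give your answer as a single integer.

Step 0 (initial): 3 infected
Step 1: +8 new -> 11 infected
Step 2: +10 new -> 21 infected
Step 3: +7 new -> 28 infected
Step 4: +2 new -> 30 infected
Step 5: +2 new -> 32 infected
Step 6: +1 new -> 33 infected
Step 7: +1 new -> 34 infected
Step 8: +0 new -> 34 infected

Answer: 8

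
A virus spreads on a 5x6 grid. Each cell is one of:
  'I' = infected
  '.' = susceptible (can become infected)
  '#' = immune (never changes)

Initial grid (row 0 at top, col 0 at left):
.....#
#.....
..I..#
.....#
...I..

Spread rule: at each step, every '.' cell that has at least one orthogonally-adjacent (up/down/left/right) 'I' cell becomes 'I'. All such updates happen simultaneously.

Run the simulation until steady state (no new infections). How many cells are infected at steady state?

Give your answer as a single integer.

Step 0 (initial): 2 infected
Step 1: +7 new -> 9 infected
Step 2: +9 new -> 18 infected
Step 3: +5 new -> 23 infected
Step 4: +3 new -> 26 infected
Step 5: +0 new -> 26 infected

Answer: 26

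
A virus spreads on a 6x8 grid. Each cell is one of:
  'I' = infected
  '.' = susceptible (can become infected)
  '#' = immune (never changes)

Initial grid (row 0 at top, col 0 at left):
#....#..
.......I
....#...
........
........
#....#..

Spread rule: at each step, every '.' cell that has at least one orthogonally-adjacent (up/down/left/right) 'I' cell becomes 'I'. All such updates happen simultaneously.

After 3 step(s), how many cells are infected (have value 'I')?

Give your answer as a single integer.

Step 0 (initial): 1 infected
Step 1: +3 new -> 4 infected
Step 2: +4 new -> 8 infected
Step 3: +4 new -> 12 infected

Answer: 12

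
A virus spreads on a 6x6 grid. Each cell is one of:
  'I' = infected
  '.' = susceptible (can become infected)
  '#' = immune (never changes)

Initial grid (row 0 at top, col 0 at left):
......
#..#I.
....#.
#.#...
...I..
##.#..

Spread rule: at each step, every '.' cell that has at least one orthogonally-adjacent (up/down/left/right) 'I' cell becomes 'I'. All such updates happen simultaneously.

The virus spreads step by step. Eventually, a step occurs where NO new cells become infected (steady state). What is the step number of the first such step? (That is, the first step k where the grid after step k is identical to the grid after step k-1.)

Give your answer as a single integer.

Step 0 (initial): 2 infected
Step 1: +5 new -> 7 infected
Step 2: +9 new -> 16 infected
Step 3: +6 new -> 22 infected
Step 4: +3 new -> 25 infected
Step 5: +3 new -> 28 infected
Step 6: +0 new -> 28 infected

Answer: 6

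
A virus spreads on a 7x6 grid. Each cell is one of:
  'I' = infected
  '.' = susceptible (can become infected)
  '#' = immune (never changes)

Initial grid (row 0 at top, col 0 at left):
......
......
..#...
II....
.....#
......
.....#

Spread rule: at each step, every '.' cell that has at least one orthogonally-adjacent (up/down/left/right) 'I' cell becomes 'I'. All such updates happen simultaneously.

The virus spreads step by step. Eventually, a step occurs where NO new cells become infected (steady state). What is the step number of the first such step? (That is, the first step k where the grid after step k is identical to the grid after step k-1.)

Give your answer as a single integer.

Step 0 (initial): 2 infected
Step 1: +5 new -> 7 infected
Step 2: +6 new -> 13 infected
Step 3: +9 new -> 22 infected
Step 4: +7 new -> 29 infected
Step 5: +5 new -> 34 infected
Step 6: +4 new -> 38 infected
Step 7: +1 new -> 39 infected
Step 8: +0 new -> 39 infected

Answer: 8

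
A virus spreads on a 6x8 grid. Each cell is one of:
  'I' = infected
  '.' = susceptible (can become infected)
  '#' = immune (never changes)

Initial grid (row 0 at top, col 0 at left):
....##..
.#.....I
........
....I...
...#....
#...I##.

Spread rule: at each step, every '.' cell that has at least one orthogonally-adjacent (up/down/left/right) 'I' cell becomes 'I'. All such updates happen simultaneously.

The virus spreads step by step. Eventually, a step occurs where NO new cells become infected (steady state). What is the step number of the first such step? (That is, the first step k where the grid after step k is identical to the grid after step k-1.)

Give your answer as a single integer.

Step 0 (initial): 3 infected
Step 1: +8 new -> 11 infected
Step 2: +11 new -> 22 infected
Step 3: +7 new -> 29 infected
Step 4: +6 new -> 35 infected
Step 5: +3 new -> 38 infected
Step 6: +2 new -> 40 infected
Step 7: +1 new -> 41 infected
Step 8: +0 new -> 41 infected

Answer: 8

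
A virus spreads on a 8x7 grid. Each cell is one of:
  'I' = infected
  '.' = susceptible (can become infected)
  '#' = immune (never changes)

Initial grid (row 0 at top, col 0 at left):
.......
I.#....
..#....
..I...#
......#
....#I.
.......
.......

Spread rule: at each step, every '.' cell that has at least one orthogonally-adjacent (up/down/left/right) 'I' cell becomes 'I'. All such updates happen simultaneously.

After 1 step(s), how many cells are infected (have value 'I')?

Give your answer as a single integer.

Step 0 (initial): 3 infected
Step 1: +9 new -> 12 infected

Answer: 12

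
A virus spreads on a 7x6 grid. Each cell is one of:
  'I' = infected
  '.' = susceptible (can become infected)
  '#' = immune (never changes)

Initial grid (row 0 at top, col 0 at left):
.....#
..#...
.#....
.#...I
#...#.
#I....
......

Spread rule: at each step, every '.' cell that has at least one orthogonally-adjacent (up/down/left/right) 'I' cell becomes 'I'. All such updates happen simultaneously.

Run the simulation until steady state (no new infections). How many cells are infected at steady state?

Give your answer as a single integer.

Step 0 (initial): 2 infected
Step 1: +6 new -> 8 infected
Step 2: +8 new -> 16 infected
Step 3: +7 new -> 23 infected
Step 4: +4 new -> 27 infected
Step 5: +1 new -> 28 infected
Step 6: +1 new -> 29 infected
Step 7: +1 new -> 30 infected
Step 8: +2 new -> 32 infected
Step 9: +1 new -> 33 infected
Step 10: +1 new -> 34 infected
Step 11: +1 new -> 35 infected
Step 12: +0 new -> 35 infected

Answer: 35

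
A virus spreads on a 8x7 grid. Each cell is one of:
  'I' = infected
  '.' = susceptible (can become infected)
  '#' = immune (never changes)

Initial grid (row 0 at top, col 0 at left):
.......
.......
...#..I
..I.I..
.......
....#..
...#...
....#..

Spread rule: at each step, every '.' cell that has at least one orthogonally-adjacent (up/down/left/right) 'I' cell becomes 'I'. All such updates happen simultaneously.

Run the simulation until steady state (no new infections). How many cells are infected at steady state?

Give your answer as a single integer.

Step 0 (initial): 3 infected
Step 1: +10 new -> 13 infected
Step 2: +11 new -> 24 infected
Step 3: +12 new -> 36 infected
Step 4: +8 new -> 44 infected
Step 5: +7 new -> 51 infected
Step 6: +1 new -> 52 infected
Step 7: +0 new -> 52 infected

Answer: 52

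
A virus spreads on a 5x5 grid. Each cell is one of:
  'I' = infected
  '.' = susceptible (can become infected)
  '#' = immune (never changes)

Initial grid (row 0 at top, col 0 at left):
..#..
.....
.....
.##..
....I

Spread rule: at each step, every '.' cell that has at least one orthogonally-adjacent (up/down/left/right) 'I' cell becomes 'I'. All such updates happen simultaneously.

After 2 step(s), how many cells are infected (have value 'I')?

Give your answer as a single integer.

Answer: 6

Derivation:
Step 0 (initial): 1 infected
Step 1: +2 new -> 3 infected
Step 2: +3 new -> 6 infected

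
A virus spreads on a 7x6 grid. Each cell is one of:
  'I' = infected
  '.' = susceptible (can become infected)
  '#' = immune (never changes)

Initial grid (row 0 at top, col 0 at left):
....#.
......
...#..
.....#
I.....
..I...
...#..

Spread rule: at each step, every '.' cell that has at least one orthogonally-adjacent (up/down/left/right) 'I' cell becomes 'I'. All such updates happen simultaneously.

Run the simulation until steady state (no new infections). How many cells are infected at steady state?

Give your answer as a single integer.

Answer: 38

Derivation:
Step 0 (initial): 2 infected
Step 1: +7 new -> 9 infected
Step 2: +7 new -> 16 infected
Step 3: +7 new -> 23 infected
Step 4: +6 new -> 29 infected
Step 5: +4 new -> 33 infected
Step 6: +3 new -> 36 infected
Step 7: +1 new -> 37 infected
Step 8: +1 new -> 38 infected
Step 9: +0 new -> 38 infected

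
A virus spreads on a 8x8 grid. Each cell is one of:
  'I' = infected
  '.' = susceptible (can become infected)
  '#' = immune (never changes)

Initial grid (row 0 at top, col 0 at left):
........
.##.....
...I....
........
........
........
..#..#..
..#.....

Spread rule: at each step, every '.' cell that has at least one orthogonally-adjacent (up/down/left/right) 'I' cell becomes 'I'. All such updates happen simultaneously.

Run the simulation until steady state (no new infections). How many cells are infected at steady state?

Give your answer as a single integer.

Answer: 59

Derivation:
Step 0 (initial): 1 infected
Step 1: +4 new -> 5 infected
Step 2: +7 new -> 12 infected
Step 3: +10 new -> 22 infected
Step 4: +12 new -> 34 infected
Step 5: +10 new -> 44 infected
Step 6: +6 new -> 50 infected
Step 7: +5 new -> 55 infected
Step 8: +3 new -> 58 infected
Step 9: +1 new -> 59 infected
Step 10: +0 new -> 59 infected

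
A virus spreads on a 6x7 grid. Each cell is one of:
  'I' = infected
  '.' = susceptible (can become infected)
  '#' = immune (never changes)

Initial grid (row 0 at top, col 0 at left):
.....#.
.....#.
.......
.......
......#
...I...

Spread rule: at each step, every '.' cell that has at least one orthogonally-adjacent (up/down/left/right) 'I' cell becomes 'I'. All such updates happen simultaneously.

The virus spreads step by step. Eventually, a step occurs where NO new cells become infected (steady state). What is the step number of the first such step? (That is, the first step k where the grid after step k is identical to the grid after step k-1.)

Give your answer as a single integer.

Step 0 (initial): 1 infected
Step 1: +3 new -> 4 infected
Step 2: +5 new -> 9 infected
Step 3: +7 new -> 16 infected
Step 4: +6 new -> 22 infected
Step 5: +7 new -> 29 infected
Step 6: +5 new -> 34 infected
Step 7: +3 new -> 37 infected
Step 8: +2 new -> 39 infected
Step 9: +0 new -> 39 infected

Answer: 9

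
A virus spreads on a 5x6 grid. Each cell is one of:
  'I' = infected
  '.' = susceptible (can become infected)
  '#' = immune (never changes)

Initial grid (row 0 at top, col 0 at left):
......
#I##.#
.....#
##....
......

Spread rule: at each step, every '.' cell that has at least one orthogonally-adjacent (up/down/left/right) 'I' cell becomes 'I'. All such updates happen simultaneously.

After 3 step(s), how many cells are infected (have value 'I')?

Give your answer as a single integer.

Answer: 10

Derivation:
Step 0 (initial): 1 infected
Step 1: +2 new -> 3 infected
Step 2: +4 new -> 7 infected
Step 3: +3 new -> 10 infected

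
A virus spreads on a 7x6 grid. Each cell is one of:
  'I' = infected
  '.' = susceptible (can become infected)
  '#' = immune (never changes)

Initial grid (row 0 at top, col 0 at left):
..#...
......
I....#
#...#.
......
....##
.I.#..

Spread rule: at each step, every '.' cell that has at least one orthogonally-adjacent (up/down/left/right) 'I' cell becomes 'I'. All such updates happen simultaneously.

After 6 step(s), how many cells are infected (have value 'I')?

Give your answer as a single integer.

Answer: 31

Derivation:
Step 0 (initial): 2 infected
Step 1: +5 new -> 7 infected
Step 2: +7 new -> 14 infected
Step 3: +7 new -> 21 infected
Step 4: +4 new -> 25 infected
Step 5: +3 new -> 28 infected
Step 6: +3 new -> 31 infected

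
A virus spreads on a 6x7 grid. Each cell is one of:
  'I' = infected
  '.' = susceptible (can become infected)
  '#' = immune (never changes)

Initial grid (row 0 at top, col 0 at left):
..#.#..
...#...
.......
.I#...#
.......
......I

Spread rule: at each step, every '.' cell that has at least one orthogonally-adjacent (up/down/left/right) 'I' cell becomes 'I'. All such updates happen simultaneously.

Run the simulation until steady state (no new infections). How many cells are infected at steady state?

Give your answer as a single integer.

Answer: 36

Derivation:
Step 0 (initial): 2 infected
Step 1: +5 new -> 7 infected
Step 2: +8 new -> 15 infected
Step 3: +10 new -> 25 infected
Step 4: +5 new -> 30 infected
Step 5: +3 new -> 33 infected
Step 6: +2 new -> 35 infected
Step 7: +1 new -> 36 infected
Step 8: +0 new -> 36 infected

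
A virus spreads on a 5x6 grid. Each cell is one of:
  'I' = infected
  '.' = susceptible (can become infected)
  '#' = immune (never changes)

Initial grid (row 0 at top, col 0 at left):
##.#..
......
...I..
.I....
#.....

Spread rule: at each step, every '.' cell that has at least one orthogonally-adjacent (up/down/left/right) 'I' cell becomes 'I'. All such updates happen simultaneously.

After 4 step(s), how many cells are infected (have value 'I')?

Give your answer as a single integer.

Step 0 (initial): 2 infected
Step 1: +8 new -> 10 infected
Step 2: +8 new -> 18 infected
Step 3: +6 new -> 24 infected
Step 4: +2 new -> 26 infected

Answer: 26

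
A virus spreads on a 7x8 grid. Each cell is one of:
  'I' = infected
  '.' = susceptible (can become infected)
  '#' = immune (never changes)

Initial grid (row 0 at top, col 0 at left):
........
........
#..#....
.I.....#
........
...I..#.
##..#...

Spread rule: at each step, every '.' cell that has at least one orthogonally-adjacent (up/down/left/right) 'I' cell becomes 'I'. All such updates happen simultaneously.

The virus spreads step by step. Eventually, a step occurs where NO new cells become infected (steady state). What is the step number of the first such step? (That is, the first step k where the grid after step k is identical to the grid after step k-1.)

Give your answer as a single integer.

Answer: 10

Derivation:
Step 0 (initial): 2 infected
Step 1: +8 new -> 10 infected
Step 2: +9 new -> 19 infected
Step 3: +7 new -> 26 infected
Step 4: +7 new -> 33 infected
Step 5: +6 new -> 39 infected
Step 6: +4 new -> 43 infected
Step 7: +3 new -> 46 infected
Step 8: +2 new -> 48 infected
Step 9: +1 new -> 49 infected
Step 10: +0 new -> 49 infected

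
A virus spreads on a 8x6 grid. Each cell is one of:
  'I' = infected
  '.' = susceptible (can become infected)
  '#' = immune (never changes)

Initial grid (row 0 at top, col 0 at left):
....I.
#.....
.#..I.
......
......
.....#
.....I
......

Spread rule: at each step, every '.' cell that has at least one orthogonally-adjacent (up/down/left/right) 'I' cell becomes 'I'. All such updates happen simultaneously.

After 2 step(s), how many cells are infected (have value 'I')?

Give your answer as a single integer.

Step 0 (initial): 3 infected
Step 1: +8 new -> 11 infected
Step 2: +10 new -> 21 infected

Answer: 21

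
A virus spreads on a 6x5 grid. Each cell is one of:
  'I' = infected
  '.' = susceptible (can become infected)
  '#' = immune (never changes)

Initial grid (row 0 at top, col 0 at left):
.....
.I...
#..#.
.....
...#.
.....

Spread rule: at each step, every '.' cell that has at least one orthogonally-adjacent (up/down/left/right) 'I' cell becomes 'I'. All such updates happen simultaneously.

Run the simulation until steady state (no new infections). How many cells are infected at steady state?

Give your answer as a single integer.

Step 0 (initial): 1 infected
Step 1: +4 new -> 5 infected
Step 2: +5 new -> 10 infected
Step 3: +5 new -> 15 infected
Step 4: +6 new -> 21 infected
Step 5: +3 new -> 24 infected
Step 6: +2 new -> 26 infected
Step 7: +1 new -> 27 infected
Step 8: +0 new -> 27 infected

Answer: 27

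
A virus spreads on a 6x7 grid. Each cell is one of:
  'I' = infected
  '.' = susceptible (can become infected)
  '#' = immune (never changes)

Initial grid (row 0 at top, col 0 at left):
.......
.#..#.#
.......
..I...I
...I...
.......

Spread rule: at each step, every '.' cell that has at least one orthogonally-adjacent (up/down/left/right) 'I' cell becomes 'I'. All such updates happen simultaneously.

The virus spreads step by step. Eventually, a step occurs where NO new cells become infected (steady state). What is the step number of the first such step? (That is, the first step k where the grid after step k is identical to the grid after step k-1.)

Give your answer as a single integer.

Answer: 6

Derivation:
Step 0 (initial): 3 infected
Step 1: +9 new -> 12 infected
Step 2: +11 new -> 23 infected
Step 3: +8 new -> 31 infected
Step 4: +5 new -> 36 infected
Step 5: +3 new -> 39 infected
Step 6: +0 new -> 39 infected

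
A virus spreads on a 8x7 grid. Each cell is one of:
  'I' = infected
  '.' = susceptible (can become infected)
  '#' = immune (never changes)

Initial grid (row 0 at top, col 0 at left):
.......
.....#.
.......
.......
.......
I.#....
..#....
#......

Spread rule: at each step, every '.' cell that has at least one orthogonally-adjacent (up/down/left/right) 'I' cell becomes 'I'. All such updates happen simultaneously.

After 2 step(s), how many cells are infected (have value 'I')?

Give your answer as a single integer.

Answer: 7

Derivation:
Step 0 (initial): 1 infected
Step 1: +3 new -> 4 infected
Step 2: +3 new -> 7 infected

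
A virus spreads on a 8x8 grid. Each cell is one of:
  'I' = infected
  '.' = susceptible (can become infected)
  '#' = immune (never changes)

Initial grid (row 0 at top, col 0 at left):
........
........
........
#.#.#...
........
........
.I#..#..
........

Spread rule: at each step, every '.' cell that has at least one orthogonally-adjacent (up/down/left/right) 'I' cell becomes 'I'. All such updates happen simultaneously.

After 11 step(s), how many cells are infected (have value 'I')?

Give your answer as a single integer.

Answer: 58

Derivation:
Step 0 (initial): 1 infected
Step 1: +3 new -> 4 infected
Step 2: +5 new -> 9 infected
Step 3: +5 new -> 14 infected
Step 4: +5 new -> 19 infected
Step 5: +8 new -> 27 infected
Step 6: +7 new -> 34 infected
Step 7: +9 new -> 43 infected
Step 8: +6 new -> 49 infected
Step 9: +4 new -> 53 infected
Step 10: +3 new -> 56 infected
Step 11: +2 new -> 58 infected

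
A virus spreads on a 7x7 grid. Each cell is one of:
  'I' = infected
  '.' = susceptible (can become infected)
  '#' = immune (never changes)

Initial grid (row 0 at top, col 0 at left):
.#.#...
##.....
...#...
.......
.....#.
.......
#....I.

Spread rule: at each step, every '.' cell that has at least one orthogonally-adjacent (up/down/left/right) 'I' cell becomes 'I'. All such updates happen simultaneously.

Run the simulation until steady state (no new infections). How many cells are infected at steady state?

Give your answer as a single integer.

Answer: 41

Derivation:
Step 0 (initial): 1 infected
Step 1: +3 new -> 4 infected
Step 2: +3 new -> 7 infected
Step 3: +4 new -> 11 infected
Step 4: +5 new -> 16 infected
Step 5: +6 new -> 22 infected
Step 6: +6 new -> 28 infected
Step 7: +7 new -> 35 infected
Step 8: +4 new -> 39 infected
Step 9: +2 new -> 41 infected
Step 10: +0 new -> 41 infected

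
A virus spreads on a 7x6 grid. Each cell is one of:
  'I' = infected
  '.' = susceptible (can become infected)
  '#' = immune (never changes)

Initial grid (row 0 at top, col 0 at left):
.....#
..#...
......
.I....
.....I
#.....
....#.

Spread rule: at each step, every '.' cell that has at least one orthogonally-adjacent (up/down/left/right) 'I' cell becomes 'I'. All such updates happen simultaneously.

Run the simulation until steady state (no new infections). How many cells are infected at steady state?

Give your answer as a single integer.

Answer: 38

Derivation:
Step 0 (initial): 2 infected
Step 1: +7 new -> 9 infected
Step 2: +12 new -> 21 infected
Step 3: +8 new -> 29 infected
Step 4: +7 new -> 36 infected
Step 5: +2 new -> 38 infected
Step 6: +0 new -> 38 infected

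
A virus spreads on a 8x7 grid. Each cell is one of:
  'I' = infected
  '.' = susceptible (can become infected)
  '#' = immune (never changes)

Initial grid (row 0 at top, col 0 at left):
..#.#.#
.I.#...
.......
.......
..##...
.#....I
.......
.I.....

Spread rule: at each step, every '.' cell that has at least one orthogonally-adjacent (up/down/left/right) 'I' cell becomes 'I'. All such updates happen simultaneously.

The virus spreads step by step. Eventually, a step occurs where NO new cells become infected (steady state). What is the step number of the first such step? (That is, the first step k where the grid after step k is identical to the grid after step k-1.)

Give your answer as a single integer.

Step 0 (initial): 3 infected
Step 1: +10 new -> 13 infected
Step 2: +12 new -> 25 infected
Step 3: +14 new -> 39 infected
Step 4: +6 new -> 45 infected
Step 5: +2 new -> 47 infected
Step 6: +1 new -> 48 infected
Step 7: +0 new -> 48 infected

Answer: 7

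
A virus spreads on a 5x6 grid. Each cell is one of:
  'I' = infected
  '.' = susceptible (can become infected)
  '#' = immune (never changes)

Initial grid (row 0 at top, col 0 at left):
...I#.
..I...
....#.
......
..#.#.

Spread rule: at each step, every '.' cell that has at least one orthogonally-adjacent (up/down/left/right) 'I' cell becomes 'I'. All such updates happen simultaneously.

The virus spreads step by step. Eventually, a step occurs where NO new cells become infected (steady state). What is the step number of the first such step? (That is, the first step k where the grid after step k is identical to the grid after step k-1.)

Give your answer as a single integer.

Step 0 (initial): 2 infected
Step 1: +4 new -> 6 infected
Step 2: +6 new -> 12 infected
Step 3: +5 new -> 17 infected
Step 4: +6 new -> 23 infected
Step 5: +2 new -> 25 infected
Step 6: +1 new -> 26 infected
Step 7: +0 new -> 26 infected

Answer: 7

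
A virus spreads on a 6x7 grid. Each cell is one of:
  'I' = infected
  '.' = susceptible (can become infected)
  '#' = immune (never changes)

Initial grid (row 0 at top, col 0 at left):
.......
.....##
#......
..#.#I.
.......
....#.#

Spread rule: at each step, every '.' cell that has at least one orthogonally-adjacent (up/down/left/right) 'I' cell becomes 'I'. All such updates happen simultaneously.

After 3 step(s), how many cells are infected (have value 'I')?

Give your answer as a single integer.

Answer: 12

Derivation:
Step 0 (initial): 1 infected
Step 1: +3 new -> 4 infected
Step 2: +5 new -> 9 infected
Step 3: +3 new -> 12 infected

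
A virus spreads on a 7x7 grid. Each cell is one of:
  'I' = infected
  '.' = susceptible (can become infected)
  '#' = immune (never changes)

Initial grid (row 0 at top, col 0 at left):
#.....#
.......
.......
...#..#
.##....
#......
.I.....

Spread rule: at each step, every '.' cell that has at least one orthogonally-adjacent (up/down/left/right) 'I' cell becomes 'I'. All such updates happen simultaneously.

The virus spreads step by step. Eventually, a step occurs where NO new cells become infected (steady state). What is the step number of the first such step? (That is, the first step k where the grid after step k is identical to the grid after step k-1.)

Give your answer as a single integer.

Answer: 14

Derivation:
Step 0 (initial): 1 infected
Step 1: +3 new -> 4 infected
Step 2: +2 new -> 6 infected
Step 3: +2 new -> 8 infected
Step 4: +3 new -> 11 infected
Step 5: +3 new -> 14 infected
Step 6: +3 new -> 17 infected
Step 7: +3 new -> 20 infected
Step 8: +3 new -> 23 infected
Step 9: +5 new -> 28 infected
Step 10: +6 new -> 34 infected
Step 11: +4 new -> 38 infected
Step 12: +3 new -> 41 infected
Step 13: +1 new -> 42 infected
Step 14: +0 new -> 42 infected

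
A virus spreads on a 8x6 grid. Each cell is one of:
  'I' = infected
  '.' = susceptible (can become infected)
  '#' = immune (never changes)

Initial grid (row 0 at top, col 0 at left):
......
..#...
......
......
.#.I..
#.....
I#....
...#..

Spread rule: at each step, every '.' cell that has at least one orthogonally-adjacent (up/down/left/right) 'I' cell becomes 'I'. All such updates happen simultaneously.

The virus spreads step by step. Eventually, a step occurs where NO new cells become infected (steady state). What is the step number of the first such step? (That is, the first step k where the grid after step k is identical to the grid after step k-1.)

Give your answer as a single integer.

Step 0 (initial): 2 infected
Step 1: +5 new -> 7 infected
Step 2: +8 new -> 15 infected
Step 3: +10 new -> 25 infected
Step 4: +7 new -> 32 infected
Step 5: +7 new -> 39 infected
Step 6: +3 new -> 42 infected
Step 7: +1 new -> 43 infected
Step 8: +0 new -> 43 infected

Answer: 8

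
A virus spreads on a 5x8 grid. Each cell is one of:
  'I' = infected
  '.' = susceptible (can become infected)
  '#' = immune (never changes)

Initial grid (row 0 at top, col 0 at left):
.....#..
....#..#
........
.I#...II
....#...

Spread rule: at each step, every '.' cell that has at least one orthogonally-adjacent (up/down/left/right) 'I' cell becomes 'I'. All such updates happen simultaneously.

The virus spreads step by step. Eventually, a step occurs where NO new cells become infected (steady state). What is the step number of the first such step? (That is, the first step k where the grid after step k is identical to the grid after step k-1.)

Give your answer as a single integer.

Step 0 (initial): 3 infected
Step 1: +8 new -> 11 infected
Step 2: +9 new -> 20 infected
Step 3: +9 new -> 29 infected
Step 4: +4 new -> 33 infected
Step 5: +1 new -> 34 infected
Step 6: +1 new -> 35 infected
Step 7: +0 new -> 35 infected

Answer: 7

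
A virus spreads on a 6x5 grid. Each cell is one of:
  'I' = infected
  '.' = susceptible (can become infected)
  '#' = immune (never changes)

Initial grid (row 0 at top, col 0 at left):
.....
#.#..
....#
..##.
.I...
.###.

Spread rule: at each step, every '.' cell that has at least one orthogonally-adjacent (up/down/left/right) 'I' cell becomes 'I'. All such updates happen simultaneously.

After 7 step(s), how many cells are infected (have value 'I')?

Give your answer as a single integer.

Answer: 22

Derivation:
Step 0 (initial): 1 infected
Step 1: +3 new -> 4 infected
Step 2: +4 new -> 8 infected
Step 3: +4 new -> 12 infected
Step 4: +4 new -> 16 infected
Step 5: +3 new -> 19 infected
Step 6: +2 new -> 21 infected
Step 7: +1 new -> 22 infected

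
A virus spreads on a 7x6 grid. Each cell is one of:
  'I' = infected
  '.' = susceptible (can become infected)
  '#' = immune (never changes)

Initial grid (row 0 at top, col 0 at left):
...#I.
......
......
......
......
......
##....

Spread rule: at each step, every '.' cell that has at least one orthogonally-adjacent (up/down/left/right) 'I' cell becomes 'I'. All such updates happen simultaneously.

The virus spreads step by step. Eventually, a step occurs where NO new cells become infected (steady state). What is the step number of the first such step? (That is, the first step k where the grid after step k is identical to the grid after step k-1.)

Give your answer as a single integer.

Answer: 10

Derivation:
Step 0 (initial): 1 infected
Step 1: +2 new -> 3 infected
Step 2: +3 new -> 6 infected
Step 3: +4 new -> 10 infected
Step 4: +6 new -> 16 infected
Step 5: +7 new -> 23 infected
Step 6: +7 new -> 30 infected
Step 7: +5 new -> 35 infected
Step 8: +3 new -> 38 infected
Step 9: +1 new -> 39 infected
Step 10: +0 new -> 39 infected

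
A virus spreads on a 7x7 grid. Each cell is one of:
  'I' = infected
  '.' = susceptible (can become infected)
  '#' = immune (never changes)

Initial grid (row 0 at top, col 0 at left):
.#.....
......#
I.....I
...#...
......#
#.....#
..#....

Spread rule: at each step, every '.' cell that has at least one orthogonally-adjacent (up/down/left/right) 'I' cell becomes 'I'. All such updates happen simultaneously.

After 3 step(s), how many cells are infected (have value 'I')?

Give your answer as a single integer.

Answer: 23

Derivation:
Step 0 (initial): 2 infected
Step 1: +5 new -> 7 infected
Step 2: +8 new -> 15 infected
Step 3: +8 new -> 23 infected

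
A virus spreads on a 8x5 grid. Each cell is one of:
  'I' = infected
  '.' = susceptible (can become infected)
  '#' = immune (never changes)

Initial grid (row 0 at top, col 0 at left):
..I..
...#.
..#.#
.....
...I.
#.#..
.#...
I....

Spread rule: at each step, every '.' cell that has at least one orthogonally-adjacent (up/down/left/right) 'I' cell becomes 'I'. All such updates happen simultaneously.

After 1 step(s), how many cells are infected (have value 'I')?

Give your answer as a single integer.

Answer: 12

Derivation:
Step 0 (initial): 3 infected
Step 1: +9 new -> 12 infected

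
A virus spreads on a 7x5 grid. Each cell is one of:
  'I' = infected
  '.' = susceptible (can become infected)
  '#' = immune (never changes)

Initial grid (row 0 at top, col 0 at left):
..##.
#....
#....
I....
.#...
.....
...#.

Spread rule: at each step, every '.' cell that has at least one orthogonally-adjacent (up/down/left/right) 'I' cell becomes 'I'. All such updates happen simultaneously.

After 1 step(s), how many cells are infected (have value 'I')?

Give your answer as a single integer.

Step 0 (initial): 1 infected
Step 1: +2 new -> 3 infected

Answer: 3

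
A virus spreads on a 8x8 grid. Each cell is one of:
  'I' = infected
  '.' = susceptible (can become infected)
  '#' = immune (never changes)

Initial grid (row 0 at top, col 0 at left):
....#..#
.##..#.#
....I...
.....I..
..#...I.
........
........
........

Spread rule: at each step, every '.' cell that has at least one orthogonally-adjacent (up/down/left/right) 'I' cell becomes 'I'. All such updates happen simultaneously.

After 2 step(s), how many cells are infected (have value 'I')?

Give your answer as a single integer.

Step 0 (initial): 3 infected
Step 1: +8 new -> 11 infected
Step 2: +9 new -> 20 infected

Answer: 20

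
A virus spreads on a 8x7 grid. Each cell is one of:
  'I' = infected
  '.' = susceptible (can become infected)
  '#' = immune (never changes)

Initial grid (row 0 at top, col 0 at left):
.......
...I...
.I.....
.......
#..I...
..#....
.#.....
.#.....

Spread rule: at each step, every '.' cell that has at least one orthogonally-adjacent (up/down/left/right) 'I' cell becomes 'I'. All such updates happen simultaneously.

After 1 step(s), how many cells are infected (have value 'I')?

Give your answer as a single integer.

Step 0 (initial): 3 infected
Step 1: +12 new -> 15 infected

Answer: 15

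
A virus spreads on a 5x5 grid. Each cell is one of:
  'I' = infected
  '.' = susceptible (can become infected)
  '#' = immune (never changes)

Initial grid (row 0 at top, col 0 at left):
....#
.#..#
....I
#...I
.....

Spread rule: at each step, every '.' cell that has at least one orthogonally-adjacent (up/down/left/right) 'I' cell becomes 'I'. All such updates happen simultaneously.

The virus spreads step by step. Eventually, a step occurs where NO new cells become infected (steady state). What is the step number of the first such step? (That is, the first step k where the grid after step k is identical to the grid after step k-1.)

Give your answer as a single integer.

Answer: 7

Derivation:
Step 0 (initial): 2 infected
Step 1: +3 new -> 5 infected
Step 2: +4 new -> 9 infected
Step 3: +5 new -> 14 infected
Step 4: +3 new -> 17 infected
Step 5: +3 new -> 20 infected
Step 6: +1 new -> 21 infected
Step 7: +0 new -> 21 infected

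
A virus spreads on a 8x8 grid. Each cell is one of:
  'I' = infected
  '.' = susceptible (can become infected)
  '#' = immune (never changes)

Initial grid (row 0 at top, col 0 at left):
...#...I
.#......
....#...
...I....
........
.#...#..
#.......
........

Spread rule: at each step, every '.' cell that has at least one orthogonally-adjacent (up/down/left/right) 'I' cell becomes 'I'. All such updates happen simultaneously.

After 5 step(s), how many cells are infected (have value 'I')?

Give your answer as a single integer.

Step 0 (initial): 2 infected
Step 1: +6 new -> 8 infected
Step 2: +10 new -> 18 infected
Step 3: +15 new -> 33 infected
Step 4: +8 new -> 41 infected
Step 5: +9 new -> 50 infected

Answer: 50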